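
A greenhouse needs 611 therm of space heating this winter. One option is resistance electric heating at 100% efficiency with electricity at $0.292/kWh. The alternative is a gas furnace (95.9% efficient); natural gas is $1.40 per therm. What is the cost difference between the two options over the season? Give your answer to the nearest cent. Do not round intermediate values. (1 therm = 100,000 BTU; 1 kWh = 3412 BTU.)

$4336.99

Heat load = 611 therm × 100,000 = 61,100,000 BTU
Gas: input = 61,100,000 / 0.959 = 63,712,200 BTU = 637.1 therm → 637.1 × $1.40 = $891.97
Electric: 61,100,000 BTU / 3412 = 17,910 kWh → × $0.292 = $5,228.96
Difference = |$891.97 − $5,228.96| = $4,336.99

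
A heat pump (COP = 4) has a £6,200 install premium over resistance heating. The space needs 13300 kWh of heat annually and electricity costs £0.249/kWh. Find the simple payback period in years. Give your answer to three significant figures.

Resistance: 13300 kWh × £0.249 = £3,311.70/yr
Heat pump: 13300 / 4 = 3325 kWh in → × £0.249 = £827.92/yr
Annual savings = £2,483.77
Payback = £6,200 / £2,483.77 = 2.5 years

2.50 years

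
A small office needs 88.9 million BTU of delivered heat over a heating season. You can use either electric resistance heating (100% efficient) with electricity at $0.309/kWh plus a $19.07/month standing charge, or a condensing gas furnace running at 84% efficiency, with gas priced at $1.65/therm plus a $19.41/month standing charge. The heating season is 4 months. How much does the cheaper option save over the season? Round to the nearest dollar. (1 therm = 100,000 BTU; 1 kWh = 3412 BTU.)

Heat load = 88.9 × 10⁶ BTU = 88,900,000 BTU
Gas: input = 88,900,000 / 0.84 = 105,833,333 BTU = 1,058 therm → 1,058 × $1.65 = $1,746.25; + 4 × $19.41 standing = $1,823.89
Electric: 88,900,000 BTU / 3412 = 26,060 kWh → × $0.309 = $8,051.03; + 4 × $19.07 standing = $8,127.31
Difference = |$1,823.89 − $8,127.31| = $6,303.42 ≈ $6303

$6303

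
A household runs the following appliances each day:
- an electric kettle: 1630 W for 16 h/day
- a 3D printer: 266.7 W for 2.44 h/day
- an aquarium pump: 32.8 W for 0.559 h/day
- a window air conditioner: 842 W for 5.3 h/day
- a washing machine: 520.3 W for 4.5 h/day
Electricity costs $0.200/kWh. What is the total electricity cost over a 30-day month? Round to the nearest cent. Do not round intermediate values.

$201.32

electric kettle: 1630 W × 16 h × 30 d = 782,400 Wh = 782.4 kWh
3D printer: 266.7 W × 2.44 h × 30 d = 19,522 Wh = 19.52 kWh
aquarium pump: 32.8 W × 0.559 h × 30 d = 550 Wh = 0.5501 kWh
window air conditioner: 842 W × 5.3 h × 30 d = 133,878 Wh = 133.9 kWh
washing machine: 520.3 W × 4.5 h × 30 d = 70,240 Wh = 70.24 kWh
Total energy = 782.4 + 19.52 + 0.5501 + 133.9 + 70.24 = 1,007 kWh
Cost = 1,007 kWh × $0.200 = $201.32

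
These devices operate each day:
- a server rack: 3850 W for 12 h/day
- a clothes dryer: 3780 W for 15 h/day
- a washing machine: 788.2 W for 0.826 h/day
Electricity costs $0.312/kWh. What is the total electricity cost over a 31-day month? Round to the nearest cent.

$1001.55

server rack: 3850 W × 12 h × 31 d = 1,432,200 Wh = 1,432 kWh
clothes dryer: 3780 W × 15 h × 31 d = 1,757,700 Wh = 1,758 kWh
washing machine: 788.2 W × 0.826 h × 31 d = 20,183 Wh = 20.18 kWh
Total energy = 1,432 + 1,758 + 20.18 = 3,210 kWh
Cost = 3,210 kWh × $0.312 = $1,001.55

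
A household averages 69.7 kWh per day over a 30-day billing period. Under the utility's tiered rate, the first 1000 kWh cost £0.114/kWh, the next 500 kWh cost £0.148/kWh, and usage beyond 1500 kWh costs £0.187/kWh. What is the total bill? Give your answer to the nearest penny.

£298.52

Usage = 69.7 kWh/day × 30 days = 2091 kWh
First 1000 kWh × £0.114 = £114.00
Next 500 kWh × £0.148 = £74.00
Remaining 591 kWh × £0.187 = £110.52
Total = £298.52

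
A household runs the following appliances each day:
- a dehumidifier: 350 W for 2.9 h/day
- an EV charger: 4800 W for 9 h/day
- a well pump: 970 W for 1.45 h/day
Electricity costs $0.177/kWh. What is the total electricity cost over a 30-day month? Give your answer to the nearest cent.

$242.25

dehumidifier: 350 W × 2.9 h × 30 d = 30,450 Wh = 30.45 kWh
EV charger: 4800 W × 9 h × 30 d = 1,296,000 Wh = 1,296 kWh
well pump: 970 W × 1.45 h × 30 d = 42,195 Wh = 42.2 kWh
Total energy = 30.45 + 1,296 + 42.2 = 1,369 kWh
Cost = 1,369 kWh × $0.177 = $242.25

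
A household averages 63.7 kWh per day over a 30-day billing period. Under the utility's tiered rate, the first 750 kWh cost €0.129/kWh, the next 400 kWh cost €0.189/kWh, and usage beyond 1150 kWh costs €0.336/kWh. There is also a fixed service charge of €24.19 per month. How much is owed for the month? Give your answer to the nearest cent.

Usage = 63.7 kWh/day × 30 days = 1911 kWh
First 750 kWh × €0.129 = €96.75
Next 400 kWh × €0.189 = €75.60
Remaining 761 kWh × €0.336 = €255.70
Energy charge = €428.05; + service €24.19 = €452.24

€452.24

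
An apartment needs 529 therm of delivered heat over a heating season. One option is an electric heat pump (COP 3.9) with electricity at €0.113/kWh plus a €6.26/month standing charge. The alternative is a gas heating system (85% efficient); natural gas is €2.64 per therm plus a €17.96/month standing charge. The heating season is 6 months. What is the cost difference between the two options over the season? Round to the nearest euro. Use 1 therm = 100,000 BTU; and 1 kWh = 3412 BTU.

€1264

Heat load = 529 therm × 100,000 = 52,900,000 BTU
Gas: input = 52,900,000 / 0.85 = 62,235,294 BTU = 622.4 therm → 622.4 × €2.64 = €1,643.01; + 6 × €17.96 standing = €1,750.77
Heat pump: 52,900,000 BTU / 3412 = 15,500 kWh heat; / 3.9 = 3,975 kWh in → × €0.113 = €449.22; + 6 × €6.26 standing = €486.78
Difference = |€1,750.77 − €486.78| = €1,263.99 ≈ €1264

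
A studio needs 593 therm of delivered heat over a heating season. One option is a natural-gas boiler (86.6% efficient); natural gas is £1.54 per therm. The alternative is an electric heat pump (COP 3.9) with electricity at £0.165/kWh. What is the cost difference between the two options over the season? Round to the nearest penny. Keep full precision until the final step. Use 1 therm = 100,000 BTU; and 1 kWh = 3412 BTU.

£319.23

Heat load = 593 therm × 100,000 = 59,300,000 BTU
Gas: input = 59,300,000 / 0.866 = 68,475,751 BTU = 684.8 therm → 684.8 × £1.54 = £1,054.53
Heat pump: 59,300,000 BTU / 3412 = 17,380 kWh heat; / 3.9 = 4,456 kWh in → × £0.165 = £735.30
Difference = |£1,054.53 − £735.30| = £319.23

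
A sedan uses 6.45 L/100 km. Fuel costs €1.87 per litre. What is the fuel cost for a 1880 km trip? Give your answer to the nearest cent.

Fuel = 6.45 L/100 km × 1880 km / 100 = 121.3 L
Cost = 121.3 L × €1.87/L = €226.76

€226.76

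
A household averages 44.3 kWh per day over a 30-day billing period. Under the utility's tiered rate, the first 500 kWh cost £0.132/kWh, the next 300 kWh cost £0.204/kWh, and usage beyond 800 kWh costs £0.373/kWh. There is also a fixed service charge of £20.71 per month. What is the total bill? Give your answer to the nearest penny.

Usage = 44.3 kWh/day × 30 days = 1329 kWh
First 500 kWh × £0.132 = £66.00
Next 300 kWh × £0.204 = £61.20
Remaining 529 kWh × £0.373 = £197.32
Energy charge = £324.52; + service £20.71 = £345.23

£345.23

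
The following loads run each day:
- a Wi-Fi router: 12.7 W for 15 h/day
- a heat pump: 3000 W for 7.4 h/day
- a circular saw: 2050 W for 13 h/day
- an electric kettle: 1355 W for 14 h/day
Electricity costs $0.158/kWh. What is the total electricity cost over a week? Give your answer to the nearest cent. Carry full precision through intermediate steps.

Wi-Fi router: 12.7 W × 15 h × 7 d = 1,334 Wh = 1.333 kWh
heat pump: 3000 W × 7.4 h × 7 d = 155,400 Wh = 155.4 kWh
circular saw: 2050 W × 13 h × 7 d = 186,550 Wh = 186.6 kWh
electric kettle: 1355 W × 14 h × 7 d = 132,790 Wh = 132.8 kWh
Total energy = 1.333 + 155.4 + 186.6 + 132.8 = 476.1 kWh
Cost = 476.1 kWh × $0.158 = $75.22

$75.22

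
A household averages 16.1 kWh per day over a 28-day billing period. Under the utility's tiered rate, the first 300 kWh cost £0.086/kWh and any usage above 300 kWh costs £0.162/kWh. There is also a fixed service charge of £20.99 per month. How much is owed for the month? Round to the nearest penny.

£71.22

Usage = 16.1 kWh/day × 28 days = 450.8 kWh
First 300 kWh × £0.086 = £25.80
Remaining 150.8 kWh × £0.162 = £24.43
Energy charge = £50.23; + service £20.99 = £71.22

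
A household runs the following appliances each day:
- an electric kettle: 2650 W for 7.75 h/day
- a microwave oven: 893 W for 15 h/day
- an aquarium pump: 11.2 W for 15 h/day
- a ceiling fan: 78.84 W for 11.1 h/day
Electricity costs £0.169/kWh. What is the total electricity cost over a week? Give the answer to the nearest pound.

£41

electric kettle: 2650 W × 7.75 h × 7 d = 143,762 Wh = 143.8 kWh
microwave oven: 893 W × 15 h × 7 d = 93,765 Wh = 93.77 kWh
aquarium pump: 11.2 W × 15 h × 7 d = 1,176 Wh = 1.176 kWh
ceiling fan: 78.84 W × 11.1 h × 7 d = 6,126 Wh = 6.126 kWh
Total energy = 143.8 + 93.77 + 1.176 + 6.126 = 244.8 kWh
Cost = 244.8 kWh × £0.169 = £41.38 ≈ £41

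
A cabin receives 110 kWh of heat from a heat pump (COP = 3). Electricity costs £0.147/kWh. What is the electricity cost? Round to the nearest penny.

£5.39

Electrical input = 110 kWh / 3 = 36.67 kWh
Cost = 36.67 × £0.147/kWh = £5.39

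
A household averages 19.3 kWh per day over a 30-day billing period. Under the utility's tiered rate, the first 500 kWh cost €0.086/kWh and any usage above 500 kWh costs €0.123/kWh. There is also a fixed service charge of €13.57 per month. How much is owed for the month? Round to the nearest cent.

€66.29

Usage = 19.3 kWh/day × 30 days = 579 kWh
First 500 kWh × €0.086 = €43.00
Remaining 79 kWh × €0.123 = €9.72
Energy charge = €52.72; + service €13.57 = €66.29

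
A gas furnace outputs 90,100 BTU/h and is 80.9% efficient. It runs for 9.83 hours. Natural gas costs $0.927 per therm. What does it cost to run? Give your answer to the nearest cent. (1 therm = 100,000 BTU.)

Heat delivered = 90,100 BTU/h × 9.83 h = 885,683 BTU
Gas input = 885,683 / 0.809 = 1,094,787 BTU
= 1,094,787 / 100,000 = 10.95 therm
Cost = 10.95 × $0.927/therm = $10.15

$10.15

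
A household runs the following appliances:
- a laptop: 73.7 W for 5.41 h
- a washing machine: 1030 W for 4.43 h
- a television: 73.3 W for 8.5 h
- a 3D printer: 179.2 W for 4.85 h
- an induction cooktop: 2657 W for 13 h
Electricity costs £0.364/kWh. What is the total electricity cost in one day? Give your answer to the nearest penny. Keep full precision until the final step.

laptop: 73.7 W × 5.41 h = 399 Wh = 0.3987 kWh
washing machine: 1030 W × 4.43 h = 4,563 Wh = 4.563 kWh
television: 73.3 W × 8.5 h = 623 Wh = 0.623 kWh
3D printer: 179.2 W × 4.85 h = 869 Wh = 0.8691 kWh
induction cooktop: 2657 W × 13 h = 34,541 Wh = 34.54 kWh
Total energy = 0.3987 + 4.563 + 0.623 + 0.8691 + 34.54 = 40.99 kWh
Cost = 40.99 kWh × £0.364 = £14.92

£14.92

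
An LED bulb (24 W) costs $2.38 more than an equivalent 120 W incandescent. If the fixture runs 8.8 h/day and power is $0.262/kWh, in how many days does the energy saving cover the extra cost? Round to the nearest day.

Power saved = 120 − 24 = 96 W
Daily energy saved = 96 W × 8.8 h = 844.8 Wh = 0.8448 kWh
Daily savings = 0.8448 × $0.262 = $0.2213
Payback = $2.38 / $0.2213 per day = 10.75 days

11 days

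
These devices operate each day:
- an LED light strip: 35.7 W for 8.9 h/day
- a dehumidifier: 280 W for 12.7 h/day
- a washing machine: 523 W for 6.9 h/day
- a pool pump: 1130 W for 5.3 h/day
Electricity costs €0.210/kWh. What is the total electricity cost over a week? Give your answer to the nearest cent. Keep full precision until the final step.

€19.80

LED light strip: 35.7 W × 8.9 h × 7 d = 2,224 Wh = 2.224 kWh
dehumidifier: 280 W × 12.7 h × 7 d = 24,892 Wh = 24.89 kWh
washing machine: 523 W × 6.9 h × 7 d = 25,261 Wh = 25.26 kWh
pool pump: 1130 W × 5.3 h × 7 d = 41,923 Wh = 41.92 kWh
Total energy = 2.224 + 24.89 + 25.26 + 41.92 = 94.3 kWh
Cost = 94.3 kWh × €0.210 = €19.80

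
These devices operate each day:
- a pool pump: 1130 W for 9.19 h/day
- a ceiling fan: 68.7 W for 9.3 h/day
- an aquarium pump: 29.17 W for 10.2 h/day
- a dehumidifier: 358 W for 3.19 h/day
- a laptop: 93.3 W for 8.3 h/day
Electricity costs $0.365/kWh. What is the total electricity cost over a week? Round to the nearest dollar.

$34

pool pump: 1130 W × 9.19 h × 7 d = 72,693 Wh = 72.69 kWh
ceiling fan: 68.7 W × 9.3 h × 7 d = 4,472 Wh = 4.472 kWh
aquarium pump: 29.17 W × 10.2 h × 7 d = 2,083 Wh = 2.083 kWh
dehumidifier: 358 W × 3.19 h × 7 d = 7,994 Wh = 7.994 kWh
laptop: 93.3 W × 8.3 h × 7 d = 5,421 Wh = 5.421 kWh
Total energy = 72.69 + 4.472 + 2.083 + 7.994 + 5.421 = 92.66 kWh
Cost = 92.66 kWh × $0.365 = $33.82 ≈ $34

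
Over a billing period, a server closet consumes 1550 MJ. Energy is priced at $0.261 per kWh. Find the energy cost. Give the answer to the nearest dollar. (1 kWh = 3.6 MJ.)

$112

1550 MJ × (0.27778 kWh/MJ) = 430.6 kWh
Cost = 430.6 kWh × $0.261/kWh = $112.38 ≈ $112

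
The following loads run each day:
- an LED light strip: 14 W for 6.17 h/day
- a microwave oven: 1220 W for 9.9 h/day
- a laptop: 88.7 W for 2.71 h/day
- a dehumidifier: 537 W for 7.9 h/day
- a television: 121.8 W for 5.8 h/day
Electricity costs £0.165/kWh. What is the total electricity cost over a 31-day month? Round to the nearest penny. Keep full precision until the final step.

LED light strip: 14 W × 6.17 h × 31 d = 2,678 Wh = 2.678 kWh
microwave oven: 1220 W × 9.9 h × 31 d = 374,418 Wh = 374.4 kWh
laptop: 88.7 W × 2.71 h × 31 d = 7,452 Wh = 7.452 kWh
dehumidifier: 537 W × 7.9 h × 31 d = 131,511 Wh = 131.5 kWh
television: 121.8 W × 5.8 h × 31 d = 21,900 Wh = 21.9 kWh
Total energy = 2.678 + 374.4 + 7.452 + 131.5 + 21.9 = 538 kWh
Cost = 538 kWh × £0.165 = £88.76

£88.76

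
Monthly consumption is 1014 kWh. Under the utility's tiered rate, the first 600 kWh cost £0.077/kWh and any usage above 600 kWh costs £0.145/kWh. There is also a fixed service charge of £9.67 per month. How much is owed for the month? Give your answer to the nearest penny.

£115.90

First 600 kWh × £0.077 = £46.20
Remaining 414 kWh × £0.145 = £60.03
Energy charge = £106.23; + service £9.67 = £115.90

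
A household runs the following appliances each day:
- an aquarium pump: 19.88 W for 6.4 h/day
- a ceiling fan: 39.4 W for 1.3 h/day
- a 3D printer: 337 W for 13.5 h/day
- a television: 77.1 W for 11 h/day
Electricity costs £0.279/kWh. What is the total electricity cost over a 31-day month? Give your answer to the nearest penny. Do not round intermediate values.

£48.23

aquarium pump: 19.88 W × 6.4 h × 31 d = 3,944 Wh = 3.944 kWh
ceiling fan: 39.4 W × 1.3 h × 31 d = 1,588 Wh = 1.588 kWh
3D printer: 337 W × 13.5 h × 31 d = 141,034 Wh = 141 kWh
television: 77.1 W × 11 h × 31 d = 26,291 Wh = 26.29 kWh
Total energy = 3.944 + 1.588 + 141 + 26.29 = 172.9 kWh
Cost = 172.9 kWh × £0.279 = £48.23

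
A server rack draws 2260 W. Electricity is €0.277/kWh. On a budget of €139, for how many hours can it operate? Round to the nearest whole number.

Energy budget = €139 / €0.277 per kWh = 501.8 kWh = 501,805 Wh
Runtime = 501,805 Wh / 2260 W = 222 h

222 h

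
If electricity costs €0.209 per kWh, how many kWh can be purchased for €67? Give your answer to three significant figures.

321 kWh

€67 / €0.209 per kWh = 320.6 kWh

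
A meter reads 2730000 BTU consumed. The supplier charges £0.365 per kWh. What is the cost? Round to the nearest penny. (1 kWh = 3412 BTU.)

£292.04

2730000 BTU × (0.00029308 kWh/BTU) = 800.1 kWh
Cost = 800.1 kWh × £0.365/kWh = £292.04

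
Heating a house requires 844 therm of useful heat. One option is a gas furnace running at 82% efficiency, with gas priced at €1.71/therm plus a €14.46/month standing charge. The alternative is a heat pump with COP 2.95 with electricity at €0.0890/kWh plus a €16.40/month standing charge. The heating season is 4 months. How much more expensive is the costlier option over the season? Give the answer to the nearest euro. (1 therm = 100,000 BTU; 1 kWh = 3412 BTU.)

Heat load = 844 therm × 100,000 = 84,400,000 BTU
Gas: input = 84,400,000 / 0.82 = 102,926,829 BTU = 1,029 therm → 1,029 × €1.71 = €1,760.05; + 4 × €14.46 standing = €1,817.89
Heat pump: 84,400,000 BTU / 3412 = 24,740 kWh heat; / 2.95 = 8,385 kWh in → × €0.0890 = €746.28; + 4 × €16.40 standing = €811.88
Difference = |€1,817.89 − €811.88| = €1,006.01 ≈ €1006

€1006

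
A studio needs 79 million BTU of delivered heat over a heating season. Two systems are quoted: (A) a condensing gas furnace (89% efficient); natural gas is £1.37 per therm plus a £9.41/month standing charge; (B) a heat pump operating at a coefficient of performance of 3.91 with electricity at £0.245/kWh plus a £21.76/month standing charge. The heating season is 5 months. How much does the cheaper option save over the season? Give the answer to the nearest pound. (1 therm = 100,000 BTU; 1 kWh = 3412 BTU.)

£296

Heat load = 79 × 10⁶ BTU = 79,000,000 BTU
Gas: input = 79,000,000 / 0.89 = 88,764,045 BTU = 887.6 therm → 887.6 × £1.37 = £1,216.07; + 5 × £9.41 standing = £1,263.12
Heat pump: 79,000,000 BTU / 3412 = 23,150 kWh heat; / 3.91 = 5,922 kWh in → × £0.245 = £1,450.80; + 5 × £21.76 standing = £1,559.60
Difference = |£1,263.12 − £1,559.60| = £296.48 ≈ £296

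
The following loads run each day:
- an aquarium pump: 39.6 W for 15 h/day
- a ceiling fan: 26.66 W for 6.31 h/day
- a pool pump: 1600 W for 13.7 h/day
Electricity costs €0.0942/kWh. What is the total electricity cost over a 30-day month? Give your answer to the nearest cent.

aquarium pump: 39.6 W × 15 h × 30 d = 17,820 Wh = 17.82 kWh
ceiling fan: 26.66 W × 6.31 h × 30 d = 5,047 Wh = 5.047 kWh
pool pump: 1600 W × 13.7 h × 30 d = 657,600 Wh = 657.6 kWh
Total energy = 17.82 + 5.047 + 657.6 = 680.5 kWh
Cost = 680.5 kWh × €0.0942 = €64.10

€64.10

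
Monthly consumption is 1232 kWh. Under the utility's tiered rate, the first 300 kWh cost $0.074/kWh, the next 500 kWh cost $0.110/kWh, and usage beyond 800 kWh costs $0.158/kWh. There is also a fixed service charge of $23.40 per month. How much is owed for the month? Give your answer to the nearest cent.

First 300 kWh × $0.074 = $22.20
Next 500 kWh × $0.110 = $55.00
Remaining 432 kWh × $0.158 = $68.26
Energy charge = $145.46; + service $23.40 = $168.86

$168.86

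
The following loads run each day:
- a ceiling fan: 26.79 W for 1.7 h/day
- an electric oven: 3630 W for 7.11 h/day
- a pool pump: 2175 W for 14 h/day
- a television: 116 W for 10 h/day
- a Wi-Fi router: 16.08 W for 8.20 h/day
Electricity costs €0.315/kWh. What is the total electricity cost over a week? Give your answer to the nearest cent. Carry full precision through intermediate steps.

€127.00

ceiling fan: 26.79 W × 1.7 h × 7 d = 319 Wh = 0.3188 kWh
electric oven: 3630 W × 7.11 h × 7 d = 180,665 Wh = 180.7 kWh
pool pump: 2175 W × 14 h × 7 d = 213,150 Wh = 213.2 kWh
television: 116 W × 10 h × 7 d = 8,120 Wh = 8.12 kWh
Wi-Fi router: 16.08 W × 8.20 h × 7 d = 923 Wh = 0.923 kWh
Total energy = 0.3188 + 180.7 + 213.2 + 8.12 + 0.923 = 403.2 kWh
Cost = 403.2 kWh × €0.315 = €127.00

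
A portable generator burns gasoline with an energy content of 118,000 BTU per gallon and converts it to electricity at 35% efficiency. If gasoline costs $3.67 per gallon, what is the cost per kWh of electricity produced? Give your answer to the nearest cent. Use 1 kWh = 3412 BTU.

$0.30

Electrical output per gallon = 118,000 BTU × 0.35 / 3412 BTU/kWh = 12.1 kWh
Cost per kWh = $3.67 / 12.1 kWh = $0.303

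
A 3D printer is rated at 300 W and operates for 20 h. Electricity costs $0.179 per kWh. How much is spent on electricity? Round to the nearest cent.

Energy = 300 W × 20 h = 6,000 Wh = 6 kWh
Cost = 6 kWh × $0.179/kWh = $1.07

$1.07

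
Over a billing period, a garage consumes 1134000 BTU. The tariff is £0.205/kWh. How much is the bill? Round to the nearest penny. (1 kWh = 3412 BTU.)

£68.13

1134000 BTU × (0.00029308 kWh/BTU) = 332.4 kWh
Cost = 332.4 kWh × £0.205/kWh = £68.13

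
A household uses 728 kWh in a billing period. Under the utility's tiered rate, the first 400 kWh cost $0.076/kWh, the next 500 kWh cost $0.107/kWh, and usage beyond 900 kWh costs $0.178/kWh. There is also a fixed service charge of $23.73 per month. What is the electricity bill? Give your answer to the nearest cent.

First 400 kWh × $0.076 = $30.40
Next 328 kWh × $0.107 = $35.10
Remaining tier: 0 kWh (not reached)
Energy charge = $65.50; + service $23.73 = $89.23

$89.23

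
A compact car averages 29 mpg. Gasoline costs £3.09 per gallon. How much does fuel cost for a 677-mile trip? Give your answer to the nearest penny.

£72.14

Fuel = 677 mi / 29 mpg = 23.34 gal
Cost = 23.34 gal × £3.09/gal = £72.14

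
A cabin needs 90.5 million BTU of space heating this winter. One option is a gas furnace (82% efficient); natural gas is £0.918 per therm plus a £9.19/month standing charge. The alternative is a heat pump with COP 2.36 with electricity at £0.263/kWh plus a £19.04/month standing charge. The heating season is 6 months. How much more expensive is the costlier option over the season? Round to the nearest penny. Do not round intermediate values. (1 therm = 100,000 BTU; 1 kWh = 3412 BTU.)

£2001.80

Heat load = 90.5 × 10⁶ BTU = 90,500,000 BTU
Gas: input = 90,500,000 / 0.82 = 110,365,854 BTU = 1,104 therm → 1,104 × £0.918 = £1,013.16; + 6 × £9.19 standing = £1,068.30
Heat pump: 90,500,000 BTU / 3412 = 26,520 kWh heat; / 2.36 = 11,240 kWh in → × £0.263 = £2,955.86; + 6 × £19.04 standing = £3,070.10
Difference = |£1,068.30 − £3,070.10| = £2,001.80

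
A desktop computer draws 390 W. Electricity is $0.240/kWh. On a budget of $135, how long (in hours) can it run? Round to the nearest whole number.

1442 h

Energy budget = $135 / $0.240 per kWh = 562.5 kWh = 562,500 Wh
Runtime = 562,500 Wh / 390 W = 1,442 h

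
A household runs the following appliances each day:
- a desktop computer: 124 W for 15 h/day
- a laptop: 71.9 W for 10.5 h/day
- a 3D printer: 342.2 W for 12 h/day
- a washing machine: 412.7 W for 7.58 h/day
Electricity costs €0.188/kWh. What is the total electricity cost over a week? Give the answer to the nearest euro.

desktop computer: 124 W × 15 h × 7 d = 13,020 Wh = 13.02 kWh
laptop: 71.9 W × 10.5 h × 7 d = 5,285 Wh = 5.285 kWh
3D printer: 342.2 W × 12 h × 7 d = 28,745 Wh = 28.74 kWh
washing machine: 412.7 W × 7.58 h × 7 d = 21,898 Wh = 21.9 kWh
Total energy = 13.02 + 5.285 + 28.74 + 21.9 = 68.95 kWh
Cost = 68.95 kWh × €0.188 = €12.96 ≈ €13

€13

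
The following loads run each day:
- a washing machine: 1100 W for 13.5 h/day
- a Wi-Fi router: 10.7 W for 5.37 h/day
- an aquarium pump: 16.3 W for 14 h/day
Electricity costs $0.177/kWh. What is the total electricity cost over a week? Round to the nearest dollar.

washing machine: 1100 W × 13.5 h × 7 d = 103,950 Wh = 104 kWh
Wi-Fi router: 10.7 W × 5.37 h × 7 d = 402 Wh = 0.4022 kWh
aquarium pump: 16.3 W × 14 h × 7 d = 1,597 Wh = 1.597 kWh
Total energy = 104 + 0.4022 + 1.597 = 105.9 kWh
Cost = 105.9 kWh × $0.177 = $18.75 ≈ $19

$19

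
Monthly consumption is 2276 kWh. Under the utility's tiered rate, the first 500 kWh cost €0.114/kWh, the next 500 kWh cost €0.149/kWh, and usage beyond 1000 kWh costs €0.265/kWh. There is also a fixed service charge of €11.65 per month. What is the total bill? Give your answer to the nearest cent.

First 500 kWh × €0.114 = €57.00
Next 500 kWh × €0.149 = €74.50
Remaining 1276 kWh × €0.265 = €338.14
Energy charge = €469.64; + service €11.65 = €481.29

€481.29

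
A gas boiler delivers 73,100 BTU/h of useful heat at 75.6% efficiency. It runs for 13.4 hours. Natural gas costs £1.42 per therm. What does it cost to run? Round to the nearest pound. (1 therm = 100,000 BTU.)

Heat delivered = 73,100 BTU/h × 13.4 h = 979,540 BTU
Gas input = 979,540 / 0.756 = 1,295,688 BTU
= 1,295,688 / 100,000 = 12.96 therm
Cost = 12.96 × £1.42/therm = £18.40 ≈ £18

£18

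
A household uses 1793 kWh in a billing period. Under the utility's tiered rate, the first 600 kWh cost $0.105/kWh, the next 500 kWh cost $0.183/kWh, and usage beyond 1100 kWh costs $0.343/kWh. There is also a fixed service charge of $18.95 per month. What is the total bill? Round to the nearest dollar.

First 600 kWh × $0.105 = $63.00
Next 500 kWh × $0.183 = $91.50
Remaining 693 kWh × $0.343 = $237.70
Energy charge = $392.20; + service $18.95 = $411.15 ≈ $411

$411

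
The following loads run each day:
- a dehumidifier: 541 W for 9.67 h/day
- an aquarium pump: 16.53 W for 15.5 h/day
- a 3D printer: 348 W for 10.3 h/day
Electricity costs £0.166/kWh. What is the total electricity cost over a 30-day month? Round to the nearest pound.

dehumidifier: 541 W × 9.67 h × 30 d = 156,944 Wh = 156.9 kWh
aquarium pump: 16.53 W × 15.5 h × 30 d = 7,686 Wh = 7.686 kWh
3D printer: 348 W × 10.3 h × 30 d = 107,532 Wh = 107.5 kWh
Total energy = 156.9 + 7.686 + 107.5 = 272.2 kWh
Cost = 272.2 kWh × £0.166 = £45.18 ≈ £45

£45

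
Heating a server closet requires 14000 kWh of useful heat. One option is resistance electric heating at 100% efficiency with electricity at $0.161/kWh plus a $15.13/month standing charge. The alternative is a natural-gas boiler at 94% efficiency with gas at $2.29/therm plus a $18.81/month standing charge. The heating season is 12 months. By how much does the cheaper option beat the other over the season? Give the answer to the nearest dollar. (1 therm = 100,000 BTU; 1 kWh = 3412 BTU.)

$1046

Heat load = 14000 kWh × 3412 = 47,768,000 BTU
Gas: input = 47,768,000 / 0.94 = 50,817,021 BTU = 508.2 therm → 508.2 × $2.29 = $1,163.71; + 12 × $18.81 standing = $1,389.43
Electric: 47,768,000 BTU / 3412 = 14,000 kWh → × $0.161 = $2,254.00; + 12 × $15.13 standing = $2,435.56
Difference = |$1,389.43 − $2,435.56| = $1,046.13 ≈ $1046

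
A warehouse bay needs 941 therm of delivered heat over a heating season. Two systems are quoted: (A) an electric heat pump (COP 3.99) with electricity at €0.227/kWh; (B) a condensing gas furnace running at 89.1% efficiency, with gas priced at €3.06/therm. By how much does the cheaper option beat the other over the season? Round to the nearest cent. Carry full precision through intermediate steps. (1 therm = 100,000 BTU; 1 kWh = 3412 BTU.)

€1662.68

Heat load = 941 therm × 100,000 = 94,100,000 BTU
Gas: input = 94,100,000 / 0.891 = 105,611,672 BTU = 1,056 therm → 1,056 × €3.06 = €3,231.72
Heat pump: 94,100,000 BTU / 3412 = 27,580 kWh heat; / 3.99 = 6,912 kWh in → × €0.227 = €1,569.04
Difference = |€3,231.72 − €1,569.04| = €1,662.68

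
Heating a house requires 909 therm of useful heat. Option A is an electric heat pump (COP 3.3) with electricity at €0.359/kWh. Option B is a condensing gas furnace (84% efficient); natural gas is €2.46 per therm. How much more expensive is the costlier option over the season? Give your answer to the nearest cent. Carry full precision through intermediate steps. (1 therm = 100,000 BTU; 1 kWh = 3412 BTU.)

€236.18

Heat load = 909 therm × 100,000 = 90,900,000 BTU
Gas: input = 90,900,000 / 0.84 = 108,214,286 BTU = 1,082 therm → 1,082 × €2.46 = €2,662.07
Heat pump: 90,900,000 BTU / 3412 = 26,640 kWh heat; / 3.3 = 8,073 kWh in → × €0.359 = €2,898.25
Difference = |€2,662.07 − €2,898.25| = €236.18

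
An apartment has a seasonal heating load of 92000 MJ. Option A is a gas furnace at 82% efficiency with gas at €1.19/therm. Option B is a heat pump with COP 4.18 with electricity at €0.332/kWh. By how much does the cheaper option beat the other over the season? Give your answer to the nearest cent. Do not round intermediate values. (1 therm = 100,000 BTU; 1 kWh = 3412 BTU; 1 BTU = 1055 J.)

Heat load = 92000 MJ = 92,000,000,000 J / 1055 = 87,203,791 BTU
Gas: input = 87,203,791 / 0.82 = 106,346,087 BTU = 1,063 therm → 1,063 × €1.19 = €1,265.52
Heat pump: 87,203,791 BTU / 3412 = 25,560 kWh heat; / 4.18 = 6,114 kWh in → × €0.332 = €2,029.96
Difference = |€1,265.52 − €2,029.96| = €764.44

€764.44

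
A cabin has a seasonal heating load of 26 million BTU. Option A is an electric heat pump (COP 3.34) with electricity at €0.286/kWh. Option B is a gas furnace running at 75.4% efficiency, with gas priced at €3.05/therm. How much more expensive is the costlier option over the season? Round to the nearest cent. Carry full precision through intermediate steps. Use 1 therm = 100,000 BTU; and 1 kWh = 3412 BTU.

Heat load = 26 × 10⁶ BTU = 26,000,000 BTU
Gas: input = 26,000,000 / 0.754 = 34,482,759 BTU = 344.8 therm → 344.8 × €3.05 = €1,051.72
Heat pump: 26,000,000 BTU / 3412 = 7,620 kWh heat; / 3.34 = 2,281 kWh in → × €0.286 = €652.51
Difference = |€1,051.72 − €652.51| = €399.22

€399.22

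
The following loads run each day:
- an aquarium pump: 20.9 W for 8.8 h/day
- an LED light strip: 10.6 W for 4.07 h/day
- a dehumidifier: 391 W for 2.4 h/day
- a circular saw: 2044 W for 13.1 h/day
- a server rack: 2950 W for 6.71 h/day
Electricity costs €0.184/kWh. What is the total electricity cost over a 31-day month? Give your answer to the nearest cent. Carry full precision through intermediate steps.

€272.29

aquarium pump: 20.9 W × 8.8 h × 31 d = 5,702 Wh = 5.702 kWh
LED light strip: 10.6 W × 4.07 h × 31 d = 1,337 Wh = 1.337 kWh
dehumidifier: 391 W × 2.4 h × 31 d = 29,090 Wh = 29.09 kWh
circular saw: 2044 W × 13.1 h × 31 d = 830,068 Wh = 830.1 kWh
server rack: 2950 W × 6.71 h × 31 d = 613,630 Wh = 613.6 kWh
Total energy = 5.702 + 1.337 + 29.09 + 830.1 + 613.6 = 1,480 kWh
Cost = 1,480 kWh × €0.184 = €272.29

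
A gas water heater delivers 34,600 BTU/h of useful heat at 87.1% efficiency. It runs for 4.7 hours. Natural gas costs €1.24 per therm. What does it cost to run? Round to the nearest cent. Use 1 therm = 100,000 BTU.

Heat delivered = 34,600 BTU/h × 4.7 h = 162,620 BTU
Gas input = 162,620 / 0.871 = 186,705 BTU
= 186,705 / 100,000 = 1.867 therm
Cost = 1.867 × €1.24/therm = €2.32

€2.32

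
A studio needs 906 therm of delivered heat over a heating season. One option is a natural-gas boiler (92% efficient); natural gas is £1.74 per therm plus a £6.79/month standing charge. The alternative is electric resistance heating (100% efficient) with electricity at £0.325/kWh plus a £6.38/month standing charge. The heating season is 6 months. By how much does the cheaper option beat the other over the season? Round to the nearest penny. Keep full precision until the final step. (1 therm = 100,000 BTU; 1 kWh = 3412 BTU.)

Heat load = 906 therm × 100,000 = 90,600,000 BTU
Gas: input = 90,600,000 / 0.92 = 98,478,261 BTU = 984.8 therm → 984.8 × £1.74 = £1,713.52; + 6 × £6.79 standing = £1,754.26
Electric: 90,600,000 BTU / 3412 = 26,550 kWh → × £0.325 = £8,629.84; + 6 × £6.38 standing = £8,668.12
Difference = |£1,754.26 − £8,668.12| = £6,913.85

£6913.85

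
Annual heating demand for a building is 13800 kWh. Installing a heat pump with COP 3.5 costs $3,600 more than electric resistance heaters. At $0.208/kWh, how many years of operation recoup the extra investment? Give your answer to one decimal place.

Resistance: 13800 kWh × $0.208 = $2,870.40/yr
Heat pump: 13800 / 3.5 = 3943 kWh in → × $0.208 = $820.11/yr
Annual savings = $2,050.29
Payback = $3,600 / $2,050.29 = 1.76 years

1.8 years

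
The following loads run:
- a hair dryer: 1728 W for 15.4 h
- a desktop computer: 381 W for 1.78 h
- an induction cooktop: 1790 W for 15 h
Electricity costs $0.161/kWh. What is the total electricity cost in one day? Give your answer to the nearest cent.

hair dryer: 1728 W × 15.4 h = 26,611 Wh = 26.61 kWh
desktop computer: 381 W × 1.78 h = 678 Wh = 0.6782 kWh
induction cooktop: 1790 W × 15 h = 26,850 Wh = 26.85 kWh
Total energy = 26.61 + 0.6782 + 26.85 = 54.14 kWh
Cost = 54.14 kWh × $0.161 = $8.72

$8.72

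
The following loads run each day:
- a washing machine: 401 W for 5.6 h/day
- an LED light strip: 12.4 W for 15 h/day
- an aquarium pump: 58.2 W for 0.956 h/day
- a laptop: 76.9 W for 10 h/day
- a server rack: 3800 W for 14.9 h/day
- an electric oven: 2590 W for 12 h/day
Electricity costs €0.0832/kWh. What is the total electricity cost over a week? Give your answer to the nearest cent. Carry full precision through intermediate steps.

€52.97

washing machine: 401 W × 5.6 h × 7 d = 15,719 Wh = 15.72 kWh
LED light strip: 12.4 W × 15 h × 7 d = 1,302 Wh = 1.302 kWh
aquarium pump: 58.2 W × 0.956 h × 7 d = 389 Wh = 0.3895 kWh
laptop: 76.9 W × 10 h × 7 d = 5,383 Wh = 5.383 kWh
server rack: 3800 W × 14.9 h × 7 d = 396,340 Wh = 396.3 kWh
electric oven: 2590 W × 12 h × 7 d = 217,560 Wh = 217.6 kWh
Total energy = 15.72 + 1.302 + 0.3895 + 5.383 + 396.3 + 217.6 = 636.7 kWh
Cost = 636.7 kWh × €0.0832 = €52.97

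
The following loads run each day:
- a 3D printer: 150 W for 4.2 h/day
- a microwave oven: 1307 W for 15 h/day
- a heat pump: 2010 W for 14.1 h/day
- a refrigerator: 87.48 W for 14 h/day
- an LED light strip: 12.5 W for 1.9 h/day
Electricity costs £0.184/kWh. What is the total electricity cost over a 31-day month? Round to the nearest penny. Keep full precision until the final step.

£284.20

3D printer: 150 W × 4.2 h × 31 d = 19,530 Wh = 19.53 kWh
microwave oven: 1307 W × 15 h × 31 d = 607,755 Wh = 607.8 kWh
heat pump: 2010 W × 14.1 h × 31 d = 878,571 Wh = 878.6 kWh
refrigerator: 87.48 W × 14 h × 31 d = 37,966 Wh = 37.97 kWh
LED light strip: 12.5 W × 1.9 h × 31 d = 736 Wh = 0.7362 kWh
Total energy = 19.53 + 607.8 + 878.6 + 37.97 + 0.7362 = 1,545 kWh
Cost = 1,545 kWh × £0.184 = £284.20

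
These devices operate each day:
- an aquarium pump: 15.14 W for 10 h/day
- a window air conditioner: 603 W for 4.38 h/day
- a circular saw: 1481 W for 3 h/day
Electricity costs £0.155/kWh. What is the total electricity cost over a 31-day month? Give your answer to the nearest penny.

aquarium pump: 15.14 W × 10 h × 31 d = 4,693 Wh = 4.693 kWh
window air conditioner: 603 W × 4.38 h × 31 d = 81,875 Wh = 81.88 kWh
circular saw: 1481 W × 3 h × 31 d = 137,733 Wh = 137.7 kWh
Total energy = 4.693 + 81.88 + 137.7 = 224.3 kWh
Cost = 224.3 kWh × £0.155 = £34.77

£34.77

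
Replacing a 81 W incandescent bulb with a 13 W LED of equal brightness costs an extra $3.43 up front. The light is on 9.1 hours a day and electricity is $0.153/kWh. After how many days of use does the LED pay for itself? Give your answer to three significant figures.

36.2 days

Power saved = 81 − 13 = 68 W
Daily energy saved = 68 W × 9.1 h = 618.8 Wh = 0.6188 kWh
Daily savings = 0.6188 × $0.153 = $0.0947
Payback = $3.43 / $0.0947 per day = 36.23 days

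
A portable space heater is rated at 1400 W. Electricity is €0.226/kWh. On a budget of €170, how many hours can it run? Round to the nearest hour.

Energy budget = €170 / €0.226 per kWh = 752.2 kWh = 752,212 Wh
Runtime = 752,212 Wh / 1400 W = 537.3 h

537 h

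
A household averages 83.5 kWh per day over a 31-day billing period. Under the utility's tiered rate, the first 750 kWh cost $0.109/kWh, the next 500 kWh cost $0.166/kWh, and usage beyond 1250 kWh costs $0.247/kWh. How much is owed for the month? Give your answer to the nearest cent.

$495.36

Usage = 83.5 kWh/day × 31 days = 2588.5 kWh
First 750 kWh × $0.109 = $81.75
Next 500 kWh × $0.166 = $83.00
Remaining 1338.5 kWh × $0.247 = $330.61
Total = $495.36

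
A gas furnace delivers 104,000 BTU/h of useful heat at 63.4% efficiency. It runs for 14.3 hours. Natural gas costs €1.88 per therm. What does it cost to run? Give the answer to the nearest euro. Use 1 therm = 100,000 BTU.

€44

Heat delivered = 104,000 BTU/h × 14.3 h = 1,487,200 BTU
Gas input = 1,487,200 / 0.634 = 2,345,741 BTU
= 2,345,741 / 100,000 = 23.46 therm
Cost = 23.46 × €1.88/therm = €44.10 ≈ €44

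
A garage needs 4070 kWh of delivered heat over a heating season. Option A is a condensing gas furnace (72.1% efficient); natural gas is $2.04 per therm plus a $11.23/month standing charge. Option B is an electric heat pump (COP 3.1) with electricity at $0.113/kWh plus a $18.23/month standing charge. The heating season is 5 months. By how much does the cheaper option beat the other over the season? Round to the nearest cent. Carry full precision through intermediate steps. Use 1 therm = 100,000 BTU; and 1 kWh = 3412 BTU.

Heat load = 4070 kWh × 3412 = 13,886,840 BTU
Gas: input = 13,886,840 / 0.721 = 19,260,527 BTU = 192.6 therm → 192.6 × $2.04 = $392.91; + 5 × $11.23 standing = $449.06
Heat pump: 13,886,840 BTU / 3412 = 4,070 kWh heat; / 3.1 = 1,313 kWh in → × $0.113 = $148.36; + 5 × $18.23 standing = $239.51
Difference = |$449.06 − $239.51| = $209.56

$209.56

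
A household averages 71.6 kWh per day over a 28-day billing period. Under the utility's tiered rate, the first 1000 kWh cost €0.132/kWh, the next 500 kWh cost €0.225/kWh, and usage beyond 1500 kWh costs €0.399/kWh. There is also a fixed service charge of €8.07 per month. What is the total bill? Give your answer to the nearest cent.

€453.99

Usage = 71.6 kWh/day × 28 days = 2004.8 kWh
First 1000 kWh × €0.132 = €132.00
Next 500 kWh × €0.225 = €112.50
Remaining 504.8 kWh × €0.399 = €201.42
Energy charge = €445.92; + service €8.07 = €453.99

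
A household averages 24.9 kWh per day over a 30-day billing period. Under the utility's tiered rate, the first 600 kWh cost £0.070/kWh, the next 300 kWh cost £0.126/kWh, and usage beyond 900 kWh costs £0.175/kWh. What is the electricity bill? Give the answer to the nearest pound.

£61

Usage = 24.9 kWh/day × 30 days = 747 kWh
First 600 kWh × £0.070 = £42.00
Next 147 kWh × £0.126 = £18.52
Remaining tier: 0 kWh (not reached)
Total = £60.52 ≈ £61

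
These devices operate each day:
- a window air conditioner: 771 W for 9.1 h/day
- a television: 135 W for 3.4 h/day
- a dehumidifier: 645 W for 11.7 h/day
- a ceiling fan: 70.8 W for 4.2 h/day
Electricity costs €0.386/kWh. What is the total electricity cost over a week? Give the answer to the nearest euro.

€41

window air conditioner: 771 W × 9.1 h × 7 d = 49,113 Wh = 49.11 kWh
television: 135 W × 3.4 h × 7 d = 3,213 Wh = 3.213 kWh
dehumidifier: 645 W × 11.7 h × 7 d = 52,825 Wh = 52.83 kWh
ceiling fan: 70.8 W × 4.2 h × 7 d = 2,082 Wh = 2.082 kWh
Total energy = 49.11 + 3.213 + 52.83 + 2.082 = 107.2 kWh
Cost = 107.2 kWh × €0.386 = €41.39 ≈ €41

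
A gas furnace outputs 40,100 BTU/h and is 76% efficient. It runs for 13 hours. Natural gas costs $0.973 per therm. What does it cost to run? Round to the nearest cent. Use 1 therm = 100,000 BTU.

$6.67

Heat delivered = 40,100 BTU/h × 13 h = 521,300 BTU
Gas input = 521,300 / 0.76 = 685,921 BTU
= 685,921 / 100,000 = 6.859 therm
Cost = 6.859 × $0.973/therm = $6.67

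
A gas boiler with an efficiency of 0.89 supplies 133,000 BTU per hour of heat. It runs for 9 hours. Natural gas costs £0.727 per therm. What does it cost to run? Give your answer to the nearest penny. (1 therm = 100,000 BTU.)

£9.78

Heat delivered = 133,000 BTU/h × 9 h = 1,197,000 BTU
Gas input = 1,197,000 / 0.89 = 1,344,944 BTU
= 1,344,944 / 100,000 = 13.45 therm
Cost = 13.45 × £0.727/therm = £9.78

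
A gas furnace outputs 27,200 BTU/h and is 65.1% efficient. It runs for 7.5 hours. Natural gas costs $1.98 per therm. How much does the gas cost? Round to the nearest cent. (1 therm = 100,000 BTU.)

$6.20

Heat delivered = 27,200 BTU/h × 7.5 h = 204,000 BTU
Gas input = 204,000 / 0.651 = 313,364 BTU
= 313,364 / 100,000 = 3.134 therm
Cost = 3.134 × $1.98/therm = $6.20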